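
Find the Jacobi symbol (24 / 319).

Pull out 2^3: since 319 ≡ 7 (mod 8), (2/319) = +1, so (2/319)^3 = +1.
Reciprocity: 3 ≡ 3 and 319 ≡ 3 (mod 4), so (3/319) = −(319/3).
Reduce top mod 3: now compute (1/3).
Reached (1/3) = 1. Collecting the sign flips along the way, the symbol is -1.

-1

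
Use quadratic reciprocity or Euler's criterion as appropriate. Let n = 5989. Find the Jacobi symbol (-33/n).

1

First reduce: -33 ≡ 5956 (mod 5989).
Pull out 2^2: since 5989 ≡ 5 (mod 8), (2/5989) = -1, so (2/5989)^2 = +1.
Reciprocity: 1489 ≡ 1 and 5989 ≡ 1 (mod 4), so (1489/5989) = +(5989/1489).
Reduce top mod 1489: now compute (33/1489).
Reciprocity: 33 ≡ 1 and 1489 ≡ 1 (mod 4), so (33/1489) = +(1489/33).
Reduce top mod 33: now compute (4/33).
Pull out 2^2: since 33 ≡ 1 (mod 8), (2/33) = +1, so (2/33)^2 = +1.
Reached (1/33) = 1. Collecting the sign flips along the way, the symbol is +1.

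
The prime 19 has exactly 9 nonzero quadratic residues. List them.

Square k = 1,…,9 (k and 19−k give the same square):
1²=1, 2²=4, 3²=9, 4²=16, 5²≡6, 6²≡17, 7²≡11, 8²≡7, 9²≡5 (mod 19).
So the quadratic residues mod 19 are {1, 4, 5, 6, 7, 9, 11, 16, 17}.

1,4,5,6,7,9,11,16,17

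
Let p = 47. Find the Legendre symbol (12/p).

Euler's criterion: (12/47) ≡ 12^23 (mod 47).
12^2 ≡ 3 (mod 47)
12^4 ≡ 9 (mod 47)
12^8 ≡ 34 (mod 47)
12^16 ≡ 28 (mod 47)
12^23 = 12^(16+4+2+1) ≡ 1 (mod 47).
Result is 1, so (12/47) = 1.

1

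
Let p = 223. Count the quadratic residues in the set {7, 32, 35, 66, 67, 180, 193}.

3

(7/223) = +1 → QR.
(32/223) = +1 → QR.
(35/223) = -1 → non-residue.
(66/223) = +1 → QR.
(67/223) = -1 → non-residue.
(180/223) = -1 → non-residue.
(193/223) = -1 → non-residue.
Total quadratic residues among the 7: 3.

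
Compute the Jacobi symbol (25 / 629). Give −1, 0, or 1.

Reciprocity: 25 ≡ 1 and 629 ≡ 1 (mod 4), so (25/629) = +(629/25).
Reduce top mod 25: now compute (4/25).
Pull out 2^2: since 25 ≡ 1 (mod 8), (2/25) = +1, so (2/25)^2 = +1.
Reached (1/25) = 1. Collecting the sign flips along the way, the symbol is +1.

1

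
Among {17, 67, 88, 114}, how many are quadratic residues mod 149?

(17/149) = +1 → QR.
(67/149) = +1 → QR.
(88/149) = +1 → QR.
(114/149) = +1 → QR.
Total quadratic residues among the 4: 4.

4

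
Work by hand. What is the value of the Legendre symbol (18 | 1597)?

Pull out 2: since 1597 ≡ 5 (mod 8), (2/1597) = -1.
Reciprocity: 9 ≡ 1 and 1597 ≡ 1 (mod 4), so (9/1597) = +(1597/9).
Reduce top mod 9: now compute (4/9).
Pull out 2^2: since 9 ≡ 1 (mod 8), (2/9) = +1, so (2/9)^2 = +1.
Reached (1/9) = 1. Collecting the sign flips along the way, the symbol is -1.

-1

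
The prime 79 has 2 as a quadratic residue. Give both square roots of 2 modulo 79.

9, 70

Since 79 ≡ 3 (mod 4), a square root of 2 is 2^((79+1)/4) = 2^20 mod 79.
Repeated squaring: 2^2≡4, 2^4≡16, 2^8≡19, 2^16≡45 (mod 79).
2^20 = 2^(16+4) ≡ 9 (mod 79).
Check: 9² = 81 ≡ 2 (mod 79). The two roots are 9 and 70.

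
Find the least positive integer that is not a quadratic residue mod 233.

3

(2/233) = +1, so 2 is a residue.
(3/233) = −1, so 3 is the smallest positive non-residue mod 233.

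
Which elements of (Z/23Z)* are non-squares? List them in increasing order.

5,7,10,11,14,15,17,19,20,21,22

Square k = 1,…,11 (k and 23−k give the same square):
1²=1, 2²=4, 3²=9, 4²=16, 5²≡2, 6²≡13, 7²≡3, 8²≡18, 9²≡12, 10²≡8, 11²≡6 (mod 23).
The residues are {1, 2, 3, 4, 6, 8, 9, 12, 13, 16, 18}; the non-residues are the remaining 11 nonzero classes.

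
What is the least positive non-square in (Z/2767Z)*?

(2/2767) = +1, so 2 is a residue.
(3/2767) = −1, so 3 is the smallest positive non-residue mod 2767.

3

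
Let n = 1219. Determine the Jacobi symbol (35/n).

-1

Reciprocity: 35 ≡ 3 and 1219 ≡ 3 (mod 4), so (35/1219) = −(1219/35).
Reduce top mod 35: now compute (29/35).
Reciprocity: 29 ≡ 1 and 35 ≡ 3 (mod 4), so (29/35) = +(35/29).
Reduce top mod 29: now compute (6/29).
Pull out 2: since 29 ≡ 5 (mod 8), (2/29) = -1.
Reciprocity: 3 ≡ 3 and 29 ≡ 1 (mod 4), so (3/29) = +(29/3).
Reduce top mod 3: now compute (2/3).
Pull out 2: since 3 ≡ 3 (mod 8), (2/3) = -1.
Reached (1/3) = 1. Collecting the sign flips along the way, the symbol is -1.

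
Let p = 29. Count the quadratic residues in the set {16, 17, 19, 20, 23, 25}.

4

(16/29) = +1 → QR.
(17/29) = -1 → non-residue.
(19/29) = -1 → non-residue.
(20/29) = +1 → QR.
(23/29) = +1 → QR.
(25/29) = +1 → QR.
Total quadratic residues among the 6: 4.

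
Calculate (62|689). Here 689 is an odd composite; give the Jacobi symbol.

1

Pull out 2: since 689 ≡ 1 (mod 8), (2/689) = +1.
Reciprocity: 31 ≡ 3 and 689 ≡ 1 (mod 4), so (31/689) = +(689/31).
Reduce top mod 31: now compute (7/31).
Reciprocity: 7 ≡ 3 and 31 ≡ 3 (mod 4), so (7/31) = −(31/7).
Reduce top mod 7: now compute (3/7).
Reciprocity: 3 ≡ 3 and 7 ≡ 3 (mod 4), so (3/7) = −(7/3).
Reduce top mod 3: now compute (1/3).
Reached (1/3) = 1. Collecting the sign flips along the way, the symbol is +1.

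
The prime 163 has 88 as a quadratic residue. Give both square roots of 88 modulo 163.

Since 163 ≡ 3 (mod 4), a square root of 88 is 88^((163+1)/4) = 88^41 mod 163.
Repeated squaring: 88^2≡83, 88^4≡43, 88^8≡56, 88^16≡39, 88^32≡54 (mod 163).
88^41 = 88^(32+8+1) ≡ 96 (mod 163).
Check: 96² = 9216 ≡ 88 (mod 163). The two roots are 67 and 96.

67, 96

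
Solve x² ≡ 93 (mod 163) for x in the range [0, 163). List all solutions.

16, 147

Since 163 ≡ 3 (mod 4), a square root of 93 is 93^((163+1)/4) = 93^41 mod 163.
Repeated squaring: 93^2≡10, 93^4≡100, 93^8≡57, 93^16≡152, 93^32≡121 (mod 163).
93^41 = 93^(32+8+1) ≡ 16 (mod 163).
Check: 16² = 256 ≡ 93 (mod 163). The two roots are 16 and 147.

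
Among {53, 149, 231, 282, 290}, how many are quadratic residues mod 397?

1

(53/397) = -1 → non-residue.
(149/397) = -1 → non-residue.
(231/397) = -1 → non-residue.
(282/397) = -1 → non-residue.
(290/397) = +1 → QR.
Total quadratic residues among the 5: 1.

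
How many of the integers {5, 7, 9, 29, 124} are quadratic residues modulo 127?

(5/127) = -1 → non-residue.
(7/127) = -1 → non-residue.
(9/127) = +1 → QR.
(29/127) = -1 → non-residue.
(124/127) = +1 → QR.
Total quadratic residues among the 5: 2.

2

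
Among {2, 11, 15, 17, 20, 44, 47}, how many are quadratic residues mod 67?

(2/67) = -1 → non-residue.
(11/67) = -1 → non-residue.
(15/67) = +1 → QR.
(17/67) = +1 → QR.
(20/67) = -1 → non-residue.
(44/67) = -1 → non-residue.
(47/67) = +1 → QR.
Total quadratic residues among the 7: 3.

3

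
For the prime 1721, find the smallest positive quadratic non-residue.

(2/1721) = +1, so 2 is a residue.
(3/1721) = −1, so 3 is the smallest positive non-residue mod 1721.

3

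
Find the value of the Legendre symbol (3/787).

-1

Reciprocity: 3 ≡ 3 and 787 ≡ 3 (mod 4), so (3/787) = −(787/3).
Reduce top mod 3: now compute (1/3).
Reached (1/3) = 1. Collecting the sign flips along the way, the symbol is -1.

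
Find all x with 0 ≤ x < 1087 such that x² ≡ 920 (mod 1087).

Since 1087 ≡ 3 (mod 4), a square root of 920 is 920^((1087+1)/4) = 920^272 mod 1087.
Repeated squaring: 920^2≡714, 920^4≡1080, 920^8≡49, 920^16≡227, 920^32≡440, 920^64≡114, 920^128≡1039, 920^256≡130 (mod 1087).
920^272 = 920^(256+16) ≡ 161 (mod 1087).
Check: 161² = 25921 ≡ 920 (mod 1087). The two roots are 161 and 926.

161, 926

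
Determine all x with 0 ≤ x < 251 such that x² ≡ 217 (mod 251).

79, 172

Since 251 ≡ 3 (mod 4), a square root of 217 is 217^((251+1)/4) = 217^63 mod 251.
Repeated squaring: 217^2≡152, 217^4≡12, 217^8≡144, 217^16≡154, 217^32≡122 (mod 251).
217^63 = 217^(32+16+8+4+2+1) ≡ 79 (mod 251).
Check: 79² = 6241 ≡ 217 (mod 251). The two roots are 79 and 172.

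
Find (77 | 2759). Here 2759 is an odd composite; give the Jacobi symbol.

Reciprocity: 77 ≡ 1 and 2759 ≡ 3 (mod 4), so (77/2759) = +(2759/77).
Reduce top mod 77: now compute (64/77).
Pull out 2^6: since 77 ≡ 5 (mod 8), (2/77) = -1, so (2/77)^6 = +1.
Reached (1/77) = 1. Collecting the sign flips along the way, the symbol is +1.

1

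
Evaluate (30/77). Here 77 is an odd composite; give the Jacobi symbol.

-1

Pull out 2: since 77 ≡ 5 (mod 8), (2/77) = -1.
Reciprocity: 15 ≡ 3 and 77 ≡ 1 (mod 4), so (15/77) = +(77/15).
Reduce top mod 15: now compute (2/15).
Pull out 2: since 15 ≡ 7 (mod 8), (2/15) = +1.
Reached (1/15) = 1. Collecting the sign flips along the way, the symbol is -1.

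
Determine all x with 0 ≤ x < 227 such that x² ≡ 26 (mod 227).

Since 227 ≡ 3 (mod 4), a square root of 26 is 26^((227+1)/4) = 26^57 mod 227.
Repeated squaring: 26^2≡222, 26^4≡25, 26^8≡171, 26^16≡185, 26^32≡175 (mod 227).
26^57 = 26^(32+16+8+1) ≡ 139 (mod 227).
Check: 139² = 19321 ≡ 26 (mod 227). The two roots are 88 and 139.

88, 139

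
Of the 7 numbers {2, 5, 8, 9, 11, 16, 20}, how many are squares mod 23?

(2/23) = +1 → QR.
(5/23) = -1 → non-residue.
(8/23) = +1 → QR.
(9/23) = +1 → QR.
(11/23) = -1 → non-residue.
(16/23) = +1 → QR.
(20/23) = -1 → non-residue.
Total quadratic residues among the 7: 4.

4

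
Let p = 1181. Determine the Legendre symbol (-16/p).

1

First reduce: -16 ≡ 1165 (mod 1181).
Reciprocity: 1165 ≡ 1 and 1181 ≡ 1 (mod 4), so (1165/1181) = +(1181/1165).
Reduce top mod 1165: now compute (16/1165).
Pull out 2^4: since 1165 ≡ 5 (mod 8), (2/1165) = -1, so (2/1165)^4 = +1.
Reached (1/1165) = 1. Collecting the sign flips along the way, the symbol is +1.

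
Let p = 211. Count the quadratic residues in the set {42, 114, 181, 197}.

1

(42/211) = -1 → non-residue.
(114/211) = +1 → QR.
(181/211) = -1 → non-residue.
(197/211) = -1 → non-residue.
Total quadratic residues among the 4: 1.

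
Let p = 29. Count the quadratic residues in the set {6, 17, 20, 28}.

3

(6/29) = +1 → QR.
(17/29) = -1 → non-residue.
(20/29) = +1 → QR.
(28/29) = +1 → QR.
Total quadratic residues among the 4: 3.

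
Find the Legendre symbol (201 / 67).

First reduce: 201 ≡ 0 (mod 67).
Top reduces to 0: gcd > 1, so the symbol is 0.

0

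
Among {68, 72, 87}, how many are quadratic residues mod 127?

(68/127) = +1 → QR.
(72/127) = +1 → QR.
(87/127) = +1 → QR.
Total quadratic residues among the 3: 3.

3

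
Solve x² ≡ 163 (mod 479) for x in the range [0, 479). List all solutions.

40, 439

Since 479 ≡ 3 (mod 4), a square root of 163 is 163^((479+1)/4) = 163^120 mod 479.
Repeated squaring: 163^2≡224, 163^4≡360, 163^8≡270, 163^16≡92, 163^32≡321, 163^64≡56 (mod 479).
163^120 = 163^(64+32+16+8) ≡ 40 (mod 479).
Check: 40² = 1600 ≡ 163 (mod 479). The two roots are 40 and 439.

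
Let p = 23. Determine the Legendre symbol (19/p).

-1

Euler's criterion: (19/23) ≡ 19^11 (mod 23).
19^2 ≡ 16 (mod 23)
19^4 ≡ 3 (mod 23)
19^8 ≡ 9 (mod 23)
19^11 = 19^(8+2+1) ≡ 22 (mod 23).
Result is 22 ≡ −1, so (19/23) = −1.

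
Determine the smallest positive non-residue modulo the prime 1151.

(2/1151) = +1, so 2 is a residue.
(3/1151) = +1, so 3 is a residue.
(4/1151) = +1, so 4 is a residue.
(5/1151) = +1, so 5 is a residue.
(6/1151) = +1, so 6 is a residue.
(7/1151) = +1, so 7 is a residue.
(8/1151) = +1, so 8 is a residue.
(9/1151) = +1, so 9 is a residue.
(10/1151) = +1, so 10 is a residue.
(11/1151) = +1, so 11 is a residue.
(12/1151) = +1, so 12 is a residue.
(13/1151) = −1, so 13 is the smallest positive non-residue mod 1151.

13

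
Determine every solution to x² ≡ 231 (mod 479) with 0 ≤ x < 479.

173, 306

Since 479 ≡ 3 (mod 4), a square root of 231 is 231^((479+1)/4) = 231^120 mod 479.
Repeated squaring: 231^2≡192, 231^4≡460, 231^8≡361, 231^16≡33, 231^32≡131, 231^64≡396 (mod 479).
231^120 = 231^(64+32+16+8) ≡ 173 (mod 479).
Check: 173² = 29929 ≡ 231 (mod 479). The two roots are 173 and 306.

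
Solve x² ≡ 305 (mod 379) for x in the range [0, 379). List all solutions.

Since 379 ≡ 3 (mod 4), a square root of 305 is 305^((379+1)/4) = 305^95 mod 379.
Repeated squaring: 305^2≡170, 305^4≡96, 305^8≡120, 305^16≡377, 305^32≡4, 305^64≡16 (mod 379).
305^95 = 305^(64+16+8+4+2+1) ≡ 204 (mod 379).
Check: 204² = 41616 ≡ 305 (mod 379). The two roots are 175 and 204.

175, 204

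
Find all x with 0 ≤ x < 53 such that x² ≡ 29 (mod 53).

53 ≡ 1 (mod 4), so we find a root by search.
Trying successive values, 20² = 400 ≡ 29 (mod 53). The other root is 53 − 20 = 33.

20, 33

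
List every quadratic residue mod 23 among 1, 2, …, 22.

Square k = 1,…,11 (k and 23−k give the same square):
1²=1, 2²=4, 3²=9, 4²=16, 5²≡2, 6²≡13, 7²≡3, 8²≡18, 9²≡12, 10²≡8, 11²≡6 (mod 23).
So the quadratic residues mod 23 are {1, 2, 3, 4, 6, 8, 9, 12, 13, 16, 18}.

1 2 3 4 6 8 9 12 13 16 18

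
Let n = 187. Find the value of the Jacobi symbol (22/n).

Pull out 2: since 187 ≡ 3 (mod 8), (2/187) = -1.
Reciprocity: 11 ≡ 3 and 187 ≡ 3 (mod 4), so (11/187) = −(187/11).
Reduce top mod 11: now compute (0/11).
Top reduces to 0: gcd > 1, so the symbol is 0.

0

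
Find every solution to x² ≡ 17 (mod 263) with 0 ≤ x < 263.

Since 263 ≡ 3 (mod 4), a square root of 17 is 17^((263+1)/4) = 17^66 mod 263.
Repeated squaring: 17^2≡26, 17^4≡150, 17^8≡145, 17^16≡248, 17^32≡225, 17^64≡129 (mod 263).
17^66 = 17^(64+2) ≡ 198 (mod 263).
Check: 198² = 39204 ≡ 17 (mod 263). The two roots are 65 and 198.

65, 198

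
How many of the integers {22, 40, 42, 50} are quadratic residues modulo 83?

1

(22/83) = -1 → non-residue.
(40/83) = +1 → QR.
(42/83) = -1 → non-residue.
(50/83) = -1 → non-residue.
Total quadratic residues among the 4: 1.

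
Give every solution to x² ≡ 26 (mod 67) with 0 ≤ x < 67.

Since 67 ≡ 3 (mod 4), a square root of 26 is 26^((67+1)/4) = 26^17 mod 67.
Repeated squaring: 26^2≡6, 26^4≡36, 26^8≡23, 26^16≡60 (mod 67).
26^17 = 26^(16+1) ≡ 19 (mod 67).
Check: 19² = 361 ≡ 26 (mod 67). The two roots are 19 and 48.

19, 48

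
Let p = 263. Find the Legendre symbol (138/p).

1

Pull out 2: since 263 ≡ 7 (mod 8), (2/263) = +1.
Reciprocity: 69 ≡ 1 and 263 ≡ 3 (mod 4), so (69/263) = +(263/69).
Reduce top mod 69: now compute (56/69).
Pull out 2^3: since 69 ≡ 5 (mod 8), (2/69) = -1, so (2/69)^3 = -1.
Reciprocity: 7 ≡ 3 and 69 ≡ 1 (mod 4), so (7/69) = +(69/7).
Reduce top mod 7: now compute (6/7).
Pull out 2: since 7 ≡ 7 (mod 8), (2/7) = +1.
Reciprocity: 3 ≡ 3 and 7 ≡ 3 (mod 4), so (3/7) = −(7/3).
Reduce top mod 3: now compute (1/3).
Reached (1/3) = 1. Collecting the sign flips along the way, the symbol is +1.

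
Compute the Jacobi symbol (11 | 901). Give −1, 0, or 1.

-1

Reciprocity: 11 ≡ 3 and 901 ≡ 1 (mod 4), so (11/901) = +(901/11).
Reduce top mod 11: now compute (10/11).
Pull out 2: since 11 ≡ 3 (mod 8), (2/11) = -1.
Reciprocity: 5 ≡ 1 and 11 ≡ 3 (mod 4), so (5/11) = +(11/5).
Reduce top mod 5: now compute (1/5).
Reached (1/5) = 1. Collecting the sign flips along the way, the symbol is -1.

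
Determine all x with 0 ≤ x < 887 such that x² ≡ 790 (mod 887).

111, 776

Since 887 ≡ 3 (mod 4), a square root of 790 is 790^((887+1)/4) = 790^222 mod 887.
Repeated squaring: 790^2≡539, 790^4≡472, 790^8≡147, 790^16≡321, 790^32≡149, 790^64≡26, 790^128≡676 (mod 887).
790^222 = 790^(128+64+16+8+4+2) ≡ 111 (mod 887).
Check: 111² = 12321 ≡ 790 (mod 887). The two roots are 111 and 776.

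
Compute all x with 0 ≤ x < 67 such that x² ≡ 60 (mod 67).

Since 67 ≡ 3 (mod 4), a square root of 60 is 60^((67+1)/4) = 60^17 mod 67.
Repeated squaring: 60^2≡49, 60^4≡56, 60^8≡54, 60^16≡35 (mod 67).
60^17 = 60^(16+1) ≡ 23 (mod 67).
Check: 23² = 529 ≡ 60 (mod 67). The two roots are 23 and 44.

23, 44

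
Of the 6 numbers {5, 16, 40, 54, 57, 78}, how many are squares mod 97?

2

(5/97) = -1 → non-residue.
(16/97) = +1 → QR.
(40/97) = -1 → non-residue.
(54/97) = +1 → QR.
(57/97) = -1 → non-residue.
(78/97) = -1 → non-residue.
Total quadratic residues among the 6: 2.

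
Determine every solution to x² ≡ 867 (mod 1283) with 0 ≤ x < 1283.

Since 1283 ≡ 3 (mod 4), a square root of 867 is 867^((1283+1)/4) = 867^321 mod 1283.
Repeated squaring: 867^2≡1134, 867^4≡390, 867^8≡706, 867^16≡632, 867^32≡411, 867^64≡848, 867^128≡624, 867^256≡627 (mod 1283).
867^321 = 867^(256+64+1) ≡ 1098 (mod 1283).
Check: 1098² = 1205604 ≡ 867 (mod 1283). The two roots are 185 and 1098.

185, 1098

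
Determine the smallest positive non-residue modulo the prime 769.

(2/769) = +1, so 2 is a residue.
(3/769) = +1, so 3 is a residue.
(4/769) = +1, so 4 is a residue.
(5/769) = +1, so 5 is a residue.
(6/769) = +1, so 6 is a residue.
(7/769) = −1, so 7 is the smallest positive non-residue mod 769.

7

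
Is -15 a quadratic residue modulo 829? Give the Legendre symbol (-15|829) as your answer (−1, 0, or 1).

Euler's criterion: (-15/829) ≡ 814^414 (mod 829).
814^2 ≡ 225 (mod 829)
814^4 ≡ 56 (mod 829)
814^8 ≡ 649 (mod 829)
814^16 ≡ 69 (mod 829)
814^32 ≡ 616 (mod 829)
814^64 ≡ 603 (mod 829)
814^128 ≡ 507 (mod 829)
814^256 ≡ 59 (mod 829)
814^414 = 814^(256+128+16+8+4+2) ≡ 1 (mod 829).
Result is 1, so (-15/829) = 1.

1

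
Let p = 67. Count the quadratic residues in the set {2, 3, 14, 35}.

(2/67) = -1 → non-residue.
(3/67) = -1 → non-residue.
(14/67) = +1 → QR.
(35/67) = +1 → QR.
Total quadratic residues among the 4: 2.

2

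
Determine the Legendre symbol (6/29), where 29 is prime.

Pull out 2: since 29 ≡ 5 (mod 8), (2/29) = -1.
Reciprocity: 3 ≡ 3 and 29 ≡ 1 (mod 4), so (3/29) = +(29/3).
Reduce top mod 3: now compute (2/3).
Pull out 2: since 3 ≡ 3 (mod 8), (2/3) = -1.
Reached (1/3) = 1. Collecting the sign flips along the way, the symbol is +1.

1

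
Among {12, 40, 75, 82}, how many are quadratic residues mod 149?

(12/149) = -1 → non-residue.
(40/149) = -1 → non-residue.
(75/149) = -1 → non-residue.
(82/149) = +1 → QR.
Total quadratic residues among the 4: 1.

1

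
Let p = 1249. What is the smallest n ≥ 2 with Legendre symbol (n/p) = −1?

(2/1249) = +1, so 2 is a residue.
(3/1249) = +1, so 3 is a residue.
(4/1249) = +1, so 4 is a residue.
(5/1249) = +1, so 5 is a residue.
(6/1249) = +1, so 6 is a residue.
(7/1249) = −1, so 7 is the smallest positive non-residue mod 1249.

7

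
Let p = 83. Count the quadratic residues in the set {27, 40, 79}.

(27/83) = +1 → QR.
(40/83) = +1 → QR.
(79/83) = -1 → non-residue.
Total quadratic residues among the 3: 2.

2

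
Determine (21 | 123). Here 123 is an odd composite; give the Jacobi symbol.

0

Reciprocity: 21 ≡ 1 and 123 ≡ 3 (mod 4), so (21/123) = +(123/21).
Reduce top mod 21: now compute (18/21).
Pull out 2: since 21 ≡ 5 (mod 8), (2/21) = -1.
Reciprocity: 9 ≡ 1 and 21 ≡ 1 (mod 4), so (9/21) = +(21/9).
Reduce top mod 9: now compute (3/9).
Reciprocity: 3 ≡ 3 and 9 ≡ 1 (mod 4), so (3/9) = +(9/3).
Reduce top mod 3: now compute (0/3).
Top reduces to 0: gcd > 1, so the symbol is 0.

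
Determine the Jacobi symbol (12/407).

Pull out 2^2: since 407 ≡ 7 (mod 8), (2/407) = +1, so (2/407)^2 = +1.
Reciprocity: 3 ≡ 3 and 407 ≡ 3 (mod 4), so (3/407) = −(407/3).
Reduce top mod 3: now compute (2/3).
Pull out 2: since 3 ≡ 3 (mod 8), (2/3) = -1.
Reached (1/3) = 1. Collecting the sign flips along the way, the symbol is +1.

1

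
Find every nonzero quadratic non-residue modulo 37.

Square k = 1,…,18 (k and 37−k give the same square):
1²=1, 2²=4, 3²=9, 4²=16, 5²=25, 6²=36, 7²≡12, 8²≡27, 9²≡7, 10²≡26, 11²≡10, 12²≡33, 13²≡21, 14²≡11, 15²≡3, 16²≡34, 17²≡30, 18²≡28 (mod 37).
The residues are {1, 3, 4, 7, 9, 10, 11, 12, 16, 21, 25, 26, 27, 28, 30, 33, 34, 36}; the non-residues are the remaining 18 nonzero classes.

2,5,6,8,13,14,15,17,18,19,20,22,23,24,29,31,32,35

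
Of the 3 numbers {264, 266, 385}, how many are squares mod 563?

0

(264/563) = -1 → non-residue.
(266/563) = -1 → non-residue.
(385/563) = -1 → non-residue.
Total quadratic residues among the 3: 0.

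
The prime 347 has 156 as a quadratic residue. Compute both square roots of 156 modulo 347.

117, 230

Since 347 ≡ 3 (mod 4), a square root of 156 is 156^((347+1)/4) = 156^87 mod 347.
Repeated squaring: 156^2≡46, 156^4≡34, 156^8≡115, 156^16≡39, 156^32≡133, 156^64≡339 (mod 347).
156^87 = 156^(64+16+4+2+1) ≡ 117 (mod 347).
Check: 117² = 13689 ≡ 156 (mod 347). The two roots are 117 and 230.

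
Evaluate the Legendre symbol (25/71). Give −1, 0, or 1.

1

Euler's criterion: (25/71) ≡ 25^35 (mod 71).
25^2 ≡ 57 (mod 71)
25^4 ≡ 54 (mod 71)
25^8 ≡ 5 (mod 71)
25^16 ≡ 25 (mod 71)
25^32 ≡ 57 (mod 71)
25^35 = 25^(32+2+1) ≡ 1 (mod 71).
Result is 1, so (25/71) = 1.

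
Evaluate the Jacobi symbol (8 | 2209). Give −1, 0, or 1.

Pull out 2^3: since 2209 ≡ 1 (mod 8), (2/2209) = +1, so (2/2209)^3 = +1.
Reached (1/2209) = 1. Collecting the sign flips along the way, the symbol is +1.

1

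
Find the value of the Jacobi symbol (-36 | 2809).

1

First reduce: -36 ≡ 2773 (mod 2809).
Reciprocity: 2773 ≡ 1 and 2809 ≡ 1 (mod 4), so (2773/2809) = +(2809/2773).
Reduce top mod 2773: now compute (36/2773).
Pull out 2^2: since 2773 ≡ 5 (mod 8), (2/2773) = -1, so (2/2773)^2 = +1.
Reciprocity: 9 ≡ 1 and 2773 ≡ 1 (mod 4), so (9/2773) = +(2773/9).
Reduce top mod 9: now compute (1/9).
Reached (1/9) = 1. Collecting the sign flips along the way, the symbol is +1.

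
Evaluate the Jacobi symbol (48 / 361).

Pull out 2^4: since 361 ≡ 1 (mod 8), (2/361) = +1, so (2/361)^4 = +1.
Reciprocity: 3 ≡ 3 and 361 ≡ 1 (mod 4), so (3/361) = +(361/3).
Reduce top mod 3: now compute (1/3).
Reached (1/3) = 1. Collecting the sign flips along the way, the symbol is +1.

1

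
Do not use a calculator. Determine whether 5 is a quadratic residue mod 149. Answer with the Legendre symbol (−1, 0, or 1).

Reciprocity: 5 ≡ 1 and 149 ≡ 1 (mod 4), so (5/149) = +(149/5).
Reduce top mod 5: now compute (4/5).
Pull out 2^2: since 5 ≡ 5 (mod 8), (2/5) = -1, so (2/5)^2 = +1.
Reached (1/5) = 1. Collecting the sign flips along the way, the symbol is +1.

1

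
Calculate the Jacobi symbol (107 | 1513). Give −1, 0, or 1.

-1

Reciprocity: 107 ≡ 3 and 1513 ≡ 1 (mod 4), so (107/1513) = +(1513/107).
Reduce top mod 107: now compute (15/107).
Reciprocity: 15 ≡ 3 and 107 ≡ 3 (mod 4), so (15/107) = −(107/15).
Reduce top mod 15: now compute (2/15).
Pull out 2: since 15 ≡ 7 (mod 8), (2/15) = +1.
Reached (1/15) = 1. Collecting the sign flips along the way, the symbol is -1.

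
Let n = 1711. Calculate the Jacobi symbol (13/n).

Reciprocity: 13 ≡ 1 and 1711 ≡ 3 (mod 4), so (13/1711) = +(1711/13).
Reduce top mod 13: now compute (8/13).
Pull out 2^3: since 13 ≡ 5 (mod 8), (2/13) = -1, so (2/13)^3 = -1.
Reached (1/13) = 1. Collecting the sign flips along the way, the symbol is -1.

-1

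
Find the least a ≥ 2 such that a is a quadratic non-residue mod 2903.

5

(2/2903) = +1, so 2 is a residue.
(3/2903) = +1, so 3 is a residue.
(4/2903) = +1, so 4 is a residue.
(5/2903) = −1, so 5 is the smallest positive non-residue mod 2903.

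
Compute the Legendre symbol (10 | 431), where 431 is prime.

Pull out 2: since 431 ≡ 7 (mod 8), (2/431) = +1.
Reciprocity: 5 ≡ 1 and 431 ≡ 3 (mod 4), so (5/431) = +(431/5).
Reduce top mod 5: now compute (1/5).
Reached (1/5) = 1. Collecting the sign flips along the way, the symbol is +1.

1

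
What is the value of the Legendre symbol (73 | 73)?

0

First reduce: 73 ≡ 0 (mod 73).
Top reduces to 0: gcd > 1, so the symbol is 0.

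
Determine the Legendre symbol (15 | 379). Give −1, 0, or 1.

-1

Reciprocity: 15 ≡ 3 and 379 ≡ 3 (mod 4), so (15/379) = −(379/15).
Reduce top mod 15: now compute (4/15).
Pull out 2^2: since 15 ≡ 7 (mod 8), (2/15) = +1, so (2/15)^2 = +1.
Reached (1/15) = 1. Collecting the sign flips along the way, the symbol is -1.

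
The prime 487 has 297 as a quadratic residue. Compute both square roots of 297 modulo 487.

Since 487 ≡ 3 (mod 4), a square root of 297 is 297^((487+1)/4) = 297^122 mod 487.
Repeated squaring: 297^2≡62, 297^4≡435, 297^8≡269, 297^16≡285, 297^32≡383, 297^64≡102 (mod 487).
297^122 = 297^(64+32+16+8+2) ≡ 459 (mod 487).
Check: 459² = 210681 ≡ 297 (mod 487). The two roots are 28 and 459.

28, 459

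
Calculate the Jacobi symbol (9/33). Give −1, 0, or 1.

0

Reciprocity: 9 ≡ 1 and 33 ≡ 1 (mod 4), so (9/33) = +(33/9).
Reduce top mod 9: now compute (6/9).
Pull out 2: since 9 ≡ 1 (mod 8), (2/9) = +1.
Reciprocity: 3 ≡ 3 and 9 ≡ 1 (mod 4), so (3/9) = +(9/3).
Reduce top mod 3: now compute (0/3).
Top reduces to 0: gcd > 1, so the symbol is 0.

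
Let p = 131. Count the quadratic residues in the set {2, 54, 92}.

(2/131) = -1 → non-residue.
(54/131) = -1 → non-residue.
(92/131) = -1 → non-residue.
Total quadratic residues among the 3: 0.

0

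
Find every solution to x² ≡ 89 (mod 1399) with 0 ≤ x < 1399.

Since 1399 ≡ 3 (mod 4), a square root of 89 is 89^((1399+1)/4) = 89^350 mod 1399.
Repeated squaring: 89^2≡926, 89^4≡1288, 89^8≡1129, 89^16≡152, 89^32≡720, 89^64≡770, 89^128≡1123, 89^256≡630 (mod 1399).
89^350 = 89^(256+64+16+8+4+2) ≡ 351 (mod 1399).
Check: 351² = 123201 ≡ 89 (mod 1399). The two roots are 351 and 1048.

351, 1048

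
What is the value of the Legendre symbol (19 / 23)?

Reciprocity: 19 ≡ 3 and 23 ≡ 3 (mod 4), so (19/23) = −(23/19).
Reduce top mod 19: now compute (4/19).
Pull out 2^2: since 19 ≡ 3 (mod 8), (2/19) = -1, so (2/19)^2 = +1.
Reached (1/19) = 1. Collecting the sign flips along the way, the symbol is -1.

-1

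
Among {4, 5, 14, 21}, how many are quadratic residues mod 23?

1

(4/23) = +1 → QR.
(5/23) = -1 → non-residue.
(14/23) = -1 → non-residue.
(21/23) = -1 → non-residue.
Total quadratic residues among the 4: 1.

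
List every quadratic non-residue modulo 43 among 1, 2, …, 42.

Square k = 1,…,21 (k and 43−k give the same square):
1²=1, 2²=4, 3²=9, 4²=16, 5²=25, 6²=36, 7²≡6, 8²≡21, 9²≡38, 10²≡14, 11²≡35, 12²≡15, 13²≡40, 14²≡24, 15²≡10, 16²≡41, 17²≡31, 18²≡23, 19²≡17, 20²≡13, 21²≡11 (mod 43).
The residues are {1, 4, 6, 9, 10, 11, 13, 14, 15, 16, 17, 21, 23, 24, 25, 31, 35, 36, 38, 40, 41}; the non-residues are the remaining 21 nonzero classes.

2, 3, 5, 7, 8, 12, 18, 19, 20, 22, 26, 27, 28, 29, 30, 32, 33, 34, 37, 39, 42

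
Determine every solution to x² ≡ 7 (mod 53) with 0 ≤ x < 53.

53 ≡ 1 (mod 4), so we find a root by search.
Trying successive values, 22² = 484 ≡ 7 (mod 53). The other root is 53 − 22 = 31.

22, 31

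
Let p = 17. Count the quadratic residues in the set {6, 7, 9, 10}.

1

(6/17) = -1 → non-residue.
(7/17) = -1 → non-residue.
(9/17) = +1 → QR.
(10/17) = -1 → non-residue.
Total quadratic residues among the 4: 1.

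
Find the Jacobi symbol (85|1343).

Reciprocity: 85 ≡ 1 and 1343 ≡ 3 (mod 4), so (85/1343) = +(1343/85).
Reduce top mod 85: now compute (68/85).
Pull out 2^2: since 85 ≡ 5 (mod 8), (2/85) = -1, so (2/85)^2 = +1.
Reciprocity: 17 ≡ 1 and 85 ≡ 1 (mod 4), so (17/85) = +(85/17).
Reduce top mod 17: now compute (0/17).
Top reduces to 0: gcd > 1, so the symbol is 0.

0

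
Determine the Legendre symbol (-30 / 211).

First reduce: -30 ≡ 181 (mod 211).
Reciprocity: 181 ≡ 1 and 211 ≡ 3 (mod 4), so (181/211) = +(211/181).
Reduce top mod 181: now compute (30/181).
Pull out 2: since 181 ≡ 5 (mod 8), (2/181) = -1.
Reciprocity: 15 ≡ 3 and 181 ≡ 1 (mod 4), so (15/181) = +(181/15).
Reduce top mod 15: now compute (1/15).
Reached (1/15) = 1. Collecting the sign flips along the way, the symbol is -1.

-1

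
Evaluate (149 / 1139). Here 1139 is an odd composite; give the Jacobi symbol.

1

Reciprocity: 149 ≡ 1 and 1139 ≡ 3 (mod 4), so (149/1139) = +(1139/149).
Reduce top mod 149: now compute (96/149).
Pull out 2^5: since 149 ≡ 5 (mod 8), (2/149) = -1, so (2/149)^5 = -1.
Reciprocity: 3 ≡ 3 and 149 ≡ 1 (mod 4), so (3/149) = +(149/3).
Reduce top mod 3: now compute (2/3).
Pull out 2: since 3 ≡ 3 (mod 8), (2/3) = -1.
Reached (1/3) = 1. Collecting the sign flips along the way, the symbol is +1.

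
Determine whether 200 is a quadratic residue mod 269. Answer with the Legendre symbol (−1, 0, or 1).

Pull out 2^3: since 269 ≡ 5 (mod 8), (2/269) = -1, so (2/269)^3 = -1.
Reciprocity: 25 ≡ 1 and 269 ≡ 1 (mod 4), so (25/269) = +(269/25).
Reduce top mod 25: now compute (19/25).
Reciprocity: 19 ≡ 3 and 25 ≡ 1 (mod 4), so (19/25) = +(25/19).
Reduce top mod 19: now compute (6/19).
Pull out 2: since 19 ≡ 3 (mod 8), (2/19) = -1.
Reciprocity: 3 ≡ 3 and 19 ≡ 3 (mod 4), so (3/19) = −(19/3).
Reduce top mod 3: now compute (1/3).
Reached (1/3) = 1. Collecting the sign flips along the way, the symbol is -1.

-1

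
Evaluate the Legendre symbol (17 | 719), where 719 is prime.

-1

Reciprocity: 17 ≡ 1 and 719 ≡ 3 (mod 4), so (17/719) = +(719/17).
Reduce top mod 17: now compute (5/17).
Reciprocity: 5 ≡ 1 and 17 ≡ 1 (mod 4), so (5/17) = +(17/5).
Reduce top mod 5: now compute (2/5).
Pull out 2: since 5 ≡ 5 (mod 8), (2/5) = -1.
Reached (1/5) = 1. Collecting the sign flips along the way, the symbol is -1.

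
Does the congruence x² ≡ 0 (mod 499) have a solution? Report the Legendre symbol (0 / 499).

Top reduces to 0: gcd > 1, so the symbol is 0.

0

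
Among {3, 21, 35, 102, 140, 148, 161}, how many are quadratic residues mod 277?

4

(3/277) = +1 → QR.
(21/277) = +1 → QR.
(35/277) = -1 → non-residue.
(102/277) = +1 → QR.
(140/277) = -1 → non-residue.
(148/277) = -1 → non-residue.
(161/277) = +1 → QR.
Total quadratic residues among the 7: 4.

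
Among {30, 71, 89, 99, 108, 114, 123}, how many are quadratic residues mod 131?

5

(30/131) = -1 → non-residue.
(71/131) = -1 → non-residue.
(89/131) = +1 → QR.
(99/131) = +1 → QR.
(108/131) = +1 → QR.
(114/131) = +1 → QR.
(123/131) = +1 → QR.
Total quadratic residues among the 7: 5.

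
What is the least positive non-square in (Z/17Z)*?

(2/17) = +1, so 2 is a residue.
(3/17) = −1, so 3 is the smallest positive non-residue mod 17.

3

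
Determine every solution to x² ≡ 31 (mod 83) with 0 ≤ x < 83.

23, 60

Since 83 ≡ 3 (mod 4), a square root of 31 is 31^((83+1)/4) = 31^21 mod 83.
Repeated squaring: 31^2≡48, 31^4≡63, 31^8≡68, 31^16≡59 (mod 83).
31^21 = 31^(16+4+1) ≡ 23 (mod 83).
Check: 23² = 529 ≡ 31 (mod 83). The two roots are 23 and 60.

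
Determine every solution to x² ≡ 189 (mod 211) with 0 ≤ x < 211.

Since 211 ≡ 3 (mod 4), a square root of 189 is 189^((211+1)/4) = 189^53 mod 211.
Repeated squaring: 189^2≡62, 189^4≡46, 189^8≡6, 189^16≡36, 189^32≡30 (mod 211).
189^53 = 189^(32+16+4+1) ≡ 20 (mod 211).
Check: 20² = 400 ≡ 189 (mod 211). The two roots are 20 and 191.

20, 191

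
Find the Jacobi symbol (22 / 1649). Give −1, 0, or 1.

-1

Pull out 2: since 1649 ≡ 1 (mod 8), (2/1649) = +1.
Reciprocity: 11 ≡ 3 and 1649 ≡ 1 (mod 4), so (11/1649) = +(1649/11).
Reduce top mod 11: now compute (10/11).
Pull out 2: since 11 ≡ 3 (mod 8), (2/11) = -1.
Reciprocity: 5 ≡ 1 and 11 ≡ 3 (mod 4), so (5/11) = +(11/5).
Reduce top mod 5: now compute (1/5).
Reached (1/5) = 1. Collecting the sign flips along the way, the symbol is -1.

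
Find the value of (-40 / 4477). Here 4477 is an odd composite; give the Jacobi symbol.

1

First reduce: -40 ≡ 4437 (mod 4477).
Reciprocity: 4437 ≡ 1 and 4477 ≡ 1 (mod 4), so (4437/4477) = +(4477/4437).
Reduce top mod 4437: now compute (40/4437).
Pull out 2^3: since 4437 ≡ 5 (mod 8), (2/4437) = -1, so (2/4437)^3 = -1.
Reciprocity: 5 ≡ 1 and 4437 ≡ 1 (mod 4), so (5/4437) = +(4437/5).
Reduce top mod 5: now compute (2/5).
Pull out 2: since 5 ≡ 5 (mod 8), (2/5) = -1.
Reached (1/5) = 1. Collecting the sign flips along the way, the symbol is +1.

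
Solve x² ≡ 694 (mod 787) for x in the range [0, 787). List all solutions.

Since 787 ≡ 3 (mod 4), a square root of 694 is 694^((787+1)/4) = 694^197 mod 787.
Repeated squaring: 694^2≡779, 694^4≡64, 694^8≡161, 694^16≡737, 694^32≡139, 694^64≡433, 694^128≡183 (mod 787).
694^197 = 694^(128+64+4+1) ≡ 471 (mod 787).
Check: 471² = 221841 ≡ 694 (mod 787). The two roots are 316 and 471.

316, 471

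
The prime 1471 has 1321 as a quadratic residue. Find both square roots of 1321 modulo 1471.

494, 977

Since 1471 ≡ 3 (mod 4), a square root of 1321 is 1321^((1471+1)/4) = 1321^368 mod 1471.
Repeated squaring: 1321^2≡435, 1321^4≡937, 1321^8≡1253, 1321^16≡452, 1321^32≡1306, 1321^64≡747, 1321^128≡500, 1321^256≡1401 (mod 1471).
1321^368 = 1321^(256+64+32+16) ≡ 977 (mod 1471).
Check: 977² = 954529 ≡ 1321 (mod 1471). The two roots are 494 and 977.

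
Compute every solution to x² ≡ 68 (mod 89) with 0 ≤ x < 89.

35, 54

89 ≡ 1 (mod 4), so we find a root by search.
Trying successive values, 35² = 1225 ≡ 68 (mod 89). The other root is 89 − 35 = 54.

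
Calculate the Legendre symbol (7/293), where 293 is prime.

-1

Euler's criterion: (7/293) ≡ 7^146 (mod 293).
7^2 ≡ 49 (mod 293)
7^4 ≡ 57 (mod 293)
7^8 ≡ 26 (mod 293)
7^16 ≡ 90 (mod 293)
7^32 ≡ 189 (mod 293)
7^64 ≡ 268 (mod 293)
7^128 ≡ 39 (mod 293)
7^146 = 7^(128+16+2) ≡ 292 (mod 293).
Result is 292 ≡ −1, so (7/293) = −1.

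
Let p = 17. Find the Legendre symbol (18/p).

First reduce: 18 ≡ 1 (mod 17).
Reached (1/17) = 1. Collecting the sign flips along the way, the symbol is +1.

1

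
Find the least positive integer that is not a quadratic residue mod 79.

(2/79) = +1, so 2 is a residue.
(3/79) = −1, so 3 is the smallest positive non-residue mod 79.

3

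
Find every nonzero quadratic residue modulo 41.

1, 2, 4, 5, 8, 9, 10, 16, 18, 20, 21, 23, 25, 31, 32, 33, 36, 37, 39, 40

Square k = 1,…,20 (k and 41−k give the same square):
1²=1, 2²=4, 3²=9, 4²=16, 5²=25, 6²=36, 7²≡8, 8²≡23, 9²≡40, 10²≡18, 11²≡39, 12²≡21, 13²≡5, 14²≡32, 15²≡20, 16²≡10, 17²≡2, 18²≡37, 19²≡33, 20²≡31 (mod 41).
So the quadratic residues mod 41 are {1, 2, 4, 5, 8, 9, 10, 16, 18, 20, 21, 23, 25, 31, 32, 33, 36, 37, 39, 40}.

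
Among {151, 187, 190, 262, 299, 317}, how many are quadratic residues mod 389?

2

(151/389) = -1 → non-residue.
(187/389) = +1 → QR.
(190/389) = -1 → non-residue.
(262/389) = +1 → QR.
(299/389) = -1 → non-residue.
(317/389) = -1 → non-residue.
Total quadratic residues among the 6: 2.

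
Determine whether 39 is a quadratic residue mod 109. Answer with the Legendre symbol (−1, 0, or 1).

-1

Euler's criterion: (39/109) ≡ 39^54 (mod 109).
39^2 ≡ 104 (mod 109)
39^4 ≡ 25 (mod 109)
39^8 ≡ 80 (mod 109)
39^16 ≡ 78 (mod 109)
39^32 ≡ 89 (mod 109)
39^54 = 39^(32+16+4+2) ≡ 108 (mod 109).
Result is 108 ≡ −1, so (39/109) = −1.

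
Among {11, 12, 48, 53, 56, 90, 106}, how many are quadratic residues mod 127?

1

(11/127) = +1 → QR.
(12/127) = -1 → non-residue.
(48/127) = -1 → non-residue.
(53/127) = -1 → non-residue.
(56/127) = -1 → non-residue.
(90/127) = -1 → non-residue.
(106/127) = -1 → non-residue.
Total quadratic residues among the 7: 1.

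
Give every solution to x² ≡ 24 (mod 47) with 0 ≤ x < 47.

20, 27

Since 47 ≡ 3 (mod 4), a square root of 24 is 24^((47+1)/4) = 24^12 mod 47.
Repeated squaring: 24^2≡12, 24^4≡3, 24^8≡9 (mod 47).
24^12 = 24^(8+4) ≡ 27 (mod 47).
Check: 27² = 729 ≡ 24 (mod 47). The two roots are 20 and 27.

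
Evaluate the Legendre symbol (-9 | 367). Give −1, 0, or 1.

First reduce: -9 ≡ 358 (mod 367).
Pull out 2: since 367 ≡ 7 (mod 8), (2/367) = +1.
Reciprocity: 179 ≡ 3 and 367 ≡ 3 (mod 4), so (179/367) = −(367/179).
Reduce top mod 179: now compute (9/179).
Reciprocity: 9 ≡ 1 and 179 ≡ 3 (mod 4), so (9/179) = +(179/9).
Reduce top mod 9: now compute (8/9).
Pull out 2^3: since 9 ≡ 1 (mod 8), (2/9) = +1, so (2/9)^3 = +1.
Reached (1/9) = 1. Collecting the sign flips along the way, the symbol is -1.

-1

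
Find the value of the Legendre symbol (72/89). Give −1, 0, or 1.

1

Pull out 2^3: since 89 ≡ 1 (mod 8), (2/89) = +1, so (2/89)^3 = +1.
Reciprocity: 9 ≡ 1 and 89 ≡ 1 (mod 4), so (9/89) = +(89/9).
Reduce top mod 9: now compute (8/9).
Pull out 2^3: since 9 ≡ 1 (mod 8), (2/9) = +1, so (2/9)^3 = +1.
Reached (1/9) = 1. Collecting the sign flips along the way, the symbol is +1.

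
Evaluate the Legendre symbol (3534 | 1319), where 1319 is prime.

First reduce: 3534 ≡ 896 (mod 1319).
Pull out 2^7: since 1319 ≡ 7 (mod 8), (2/1319) = +1, so (2/1319)^7 = +1.
Reciprocity: 7 ≡ 3 and 1319 ≡ 3 (mod 4), so (7/1319) = −(1319/7).
Reduce top mod 7: now compute (3/7).
Reciprocity: 3 ≡ 3 and 7 ≡ 3 (mod 4), so (3/7) = −(7/3).
Reduce top mod 3: now compute (1/3).
Reached (1/3) = 1. Collecting the sign flips along the way, the symbol is +1.

1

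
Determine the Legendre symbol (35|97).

Reciprocity: 35 ≡ 3 and 97 ≡ 1 (mod 4), so (35/97) = +(97/35).
Reduce top mod 35: now compute (27/35).
Reciprocity: 27 ≡ 3 and 35 ≡ 3 (mod 4), so (27/35) = −(35/27).
Reduce top mod 27: now compute (8/27).
Pull out 2^3: since 27 ≡ 3 (mod 8), (2/27) = -1, so (2/27)^3 = -1.
Reached (1/27) = 1. Collecting the sign flips along the way, the symbol is +1.

1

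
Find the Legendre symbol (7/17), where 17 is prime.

Reciprocity: 7 ≡ 3 and 17 ≡ 1 (mod 4), so (7/17) = +(17/7).
Reduce top mod 7: now compute (3/7).
Reciprocity: 3 ≡ 3 and 7 ≡ 3 (mod 4), so (3/7) = −(7/3).
Reduce top mod 3: now compute (1/3).
Reached (1/3) = 1. Collecting the sign flips along the way, the symbol is -1.

-1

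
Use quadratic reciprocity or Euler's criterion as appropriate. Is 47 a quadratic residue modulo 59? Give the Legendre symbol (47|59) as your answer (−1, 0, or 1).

Reciprocity: 47 ≡ 3 and 59 ≡ 3 (mod 4), so (47/59) = −(59/47).
Reduce top mod 47: now compute (12/47).
Pull out 2^2: since 47 ≡ 7 (mod 8), (2/47) = +1, so (2/47)^2 = +1.
Reciprocity: 3 ≡ 3 and 47 ≡ 3 (mod 4), so (3/47) = −(47/3).
Reduce top mod 3: now compute (2/3).
Pull out 2: since 3 ≡ 3 (mod 8), (2/3) = -1.
Reached (1/3) = 1. Collecting the sign flips along the way, the symbol is -1.

-1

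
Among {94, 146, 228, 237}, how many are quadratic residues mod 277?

(94/277) = -1 → non-residue.
(146/277) = +1 → QR.
(228/277) = +1 → QR.
(237/277) = +1 → QR.
Total quadratic residues among the 4: 3.

3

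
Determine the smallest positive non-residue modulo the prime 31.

3

(2/31) = +1, so 2 is a residue.
(3/31) = −1, so 3 is the smallest positive non-residue mod 31.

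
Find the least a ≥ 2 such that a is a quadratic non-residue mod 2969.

(2/2969) = +1, so 2 is a residue.
(3/2969) = −1, so 3 is the smallest positive non-residue mod 2969.

3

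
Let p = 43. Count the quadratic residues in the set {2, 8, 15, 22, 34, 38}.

(2/43) = -1 → non-residue.
(8/43) = -1 → non-residue.
(15/43) = +1 → QR.
(22/43) = -1 → non-residue.
(34/43) = -1 → non-residue.
(38/43) = +1 → QR.
Total quadratic residues among the 6: 2.

2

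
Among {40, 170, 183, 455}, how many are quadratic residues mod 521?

2

(40/521) = +1 → QR.
(170/521) = -1 → non-residue.
(183/521) = +1 → QR.
(455/521) = -1 → non-residue.
Total quadratic residues among the 4: 2.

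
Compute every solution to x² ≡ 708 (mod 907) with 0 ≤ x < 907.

269, 638

Since 907 ≡ 3 (mod 4), a square root of 708 is 708^((907+1)/4) = 708^227 mod 907.
Repeated squaring: 708^2≡600, 708^4≡828, 708^8≡799, 708^16≡780, 708^32≡710, 708^64≡715, 708^128≡584 (mod 907).
708^227 = 708^(128+64+32+2+1) ≡ 269 (mod 907).
Check: 269² = 72361 ≡ 708 (mod 907). The two roots are 269 and 638.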